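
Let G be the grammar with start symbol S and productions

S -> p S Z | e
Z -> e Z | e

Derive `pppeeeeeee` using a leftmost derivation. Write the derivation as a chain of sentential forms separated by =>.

S=>pSZ=>ppSZZ=>pppSZZZ=>pppeZZZ=>pppeeZZZ=>pppeeeZZZ=>pppeeeeZZ=>pppeeeeeZZ=>pppeeeeeeZ=>pppeeeeeee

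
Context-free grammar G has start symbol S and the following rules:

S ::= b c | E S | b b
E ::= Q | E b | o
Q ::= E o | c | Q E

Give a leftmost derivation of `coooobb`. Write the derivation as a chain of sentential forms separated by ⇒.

S ⇒ ES ⇒ QS ⇒ QES ⇒ QEES ⇒ QEEES ⇒ QEEEES ⇒ cEEEES ⇒ coEEES ⇒ cooEES ⇒ coooES ⇒ cooooS ⇒ coooobb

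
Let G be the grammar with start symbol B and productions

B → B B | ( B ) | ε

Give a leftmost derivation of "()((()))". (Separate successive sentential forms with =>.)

B=>BB=>(B)B=>()B=>()(B)=>()((B))=>()(((B)))=>()((()))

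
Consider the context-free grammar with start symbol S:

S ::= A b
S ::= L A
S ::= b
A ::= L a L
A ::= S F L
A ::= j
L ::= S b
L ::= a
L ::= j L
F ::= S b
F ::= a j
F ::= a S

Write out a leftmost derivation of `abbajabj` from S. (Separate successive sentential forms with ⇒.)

S⇒LA⇒SbA⇒LAbA⇒aAbA⇒aLaLbA⇒aSbaLbA⇒abbaLbA⇒abbajLbA⇒abbajabA⇒abbajabj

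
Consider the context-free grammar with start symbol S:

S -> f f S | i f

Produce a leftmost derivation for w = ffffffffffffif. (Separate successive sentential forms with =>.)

S=>ffS=>ffffS=>ffffffS=>ffffffffS=>ffffffffffS=>ffffffffffffS=>ffffffffffffif

S => ffS   [S -> f f S]
ffS => ffffS   [S -> f f S]
ffffS => ffffffS   [S -> f f S]
ffffffS => ffffffffS   [S -> f f S]
ffffffffS => ffffffffffS   [S -> f f S]
ffffffffffS => ffffffffffffS   [S -> f f S]
ffffffffffffS => ffffffffffffif   [S -> i f]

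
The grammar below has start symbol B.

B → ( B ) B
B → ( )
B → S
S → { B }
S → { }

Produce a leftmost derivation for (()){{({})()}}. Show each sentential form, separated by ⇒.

B⇒(B)B⇒(())B⇒(())S⇒(()){B}⇒(()){S}⇒(()){{B}}⇒(()){{(B)B}}⇒(()){{(S)B}}⇒(()){{({})B}}⇒(()){{({})()}}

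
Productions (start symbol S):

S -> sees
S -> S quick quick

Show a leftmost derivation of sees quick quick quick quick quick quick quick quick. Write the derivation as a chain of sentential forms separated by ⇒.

S ⇒ S quick quick ⇒ S quick quick quick quick ⇒ S quick quick quick quick quick quick ⇒ S quick quick quick quick quick quick quick quick ⇒ sees quick quick quick quick quick quick quick quick

S ⇒ S quick quick   [S -> S quick quick]
S quick quick ⇒ S quick quick quick quick   [S -> S quick quick]
S quick quick quick quick ⇒ S quick quick quick quick quick quick   [S -> S quick quick]
S quick quick quick quick quick quick ⇒ S quick quick quick quick quick quick quick quick   [S -> S quick quick]
S quick quick quick quick quick quick quick quick ⇒ sees quick quick quick quick quick quick quick quick   [S -> sees]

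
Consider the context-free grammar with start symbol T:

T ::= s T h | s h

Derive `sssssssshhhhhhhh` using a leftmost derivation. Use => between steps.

T => sTh => ssThh => sssThhh => ssssThhhh => sssssThhhhh => ssssssThhhhhh => sssssssThhhhhhh => sssssssshhhhhhhh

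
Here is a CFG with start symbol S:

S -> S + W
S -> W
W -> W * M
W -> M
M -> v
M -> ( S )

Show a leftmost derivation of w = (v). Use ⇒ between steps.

S⇒W⇒M⇒(S)⇒(W)⇒(M)⇒(v)

S ⇒ W   [S -> W]
W ⇒ M   [W -> M]
M ⇒ (S)   [M -> ( S )]
(S) ⇒ (W)   [S -> W]
(W) ⇒ (M)   [W -> M]
(M) ⇒ (v)   [M -> v]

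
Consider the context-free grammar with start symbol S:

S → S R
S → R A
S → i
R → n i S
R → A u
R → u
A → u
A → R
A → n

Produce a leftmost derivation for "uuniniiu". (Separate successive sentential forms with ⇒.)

S ⇒ RA   [S → R A]
RA ⇒ AuA   [R → A u]
AuA ⇒ uuA   [A → u]
uuA ⇒ uuR   [A → R]
uuR ⇒ uuniS   [R → n i S]
uuniS ⇒ uuniRA   [S → R A]
uuniRA ⇒ uuniniSA   [R → n i S]
uuniniSA ⇒ uuniniiA   [S → i]
uuniniiA ⇒ uuniniiu   [A → u]

S ⇒ RA ⇒ AuA ⇒ uuA ⇒ uuR ⇒ uuniS ⇒ uuniRA ⇒ uuniniSA ⇒ uuniniiA ⇒ uuniniiu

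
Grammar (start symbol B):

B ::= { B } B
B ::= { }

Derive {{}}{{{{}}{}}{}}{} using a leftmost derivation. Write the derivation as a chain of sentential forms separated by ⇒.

B ⇒ {B}B ⇒ {{}}B ⇒ {{}}{B}B ⇒ {{}}{{B}B}B ⇒ {{}}{{{B}B}B}B ⇒ {{}}{{{{}}B}B}B ⇒ {{}}{{{{}}{}}B}B ⇒ {{}}{{{{}}{}}{}}B ⇒ {{}}{{{{}}{}}{}}{}

B ⇒ {B}B   [B ::= { B } B]
{B}B ⇒ {{}}B   [B ::= { }]
{{}}B ⇒ {{}}{B}B   [B ::= { B } B]
{{}}{B}B ⇒ {{}}{{B}B}B   [B ::= { B } B]
{{}}{{B}B}B ⇒ {{}}{{{B}B}B}B   [B ::= { B } B]
{{}}{{{B}B}B}B ⇒ {{}}{{{{}}B}B}B   [B ::= { }]
{{}}{{{{}}B}B}B ⇒ {{}}{{{{}}{}}B}B   [B ::= { }]
{{}}{{{{}}{}}B}B ⇒ {{}}{{{{}}{}}{}}B   [B ::= { }]
{{}}{{{{}}{}}{}}B ⇒ {{}}{{{{}}{}}{}}{}   [B ::= { }]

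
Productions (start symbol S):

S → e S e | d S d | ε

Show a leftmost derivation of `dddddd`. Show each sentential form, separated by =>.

S => dSd => ddSdd => dddSddd => dddddd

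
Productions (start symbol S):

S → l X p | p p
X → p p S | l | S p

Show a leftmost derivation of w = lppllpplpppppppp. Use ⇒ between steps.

S⇒lXp⇒lppSp⇒lpplXpp⇒lpplSppp⇒lppllXpppp⇒lppllppSpppp⇒lppllpplXppppp⇒lppllpplSpppppp⇒lppllpplpppppppp

S ⇒ lXp   [S → l X p]
lXp ⇒ lppSp   [X → p p S]
lppSp ⇒ lpplXpp   [S → l X p]
lpplXpp ⇒ lpplSppp   [X → S p]
lpplSppp ⇒ lppllXpppp   [S → l X p]
lppllXpppp ⇒ lppllppSpppp   [X → p p S]
lppllppSpppp ⇒ lppllpplXppppp   [S → l X p]
lppllpplXppppp ⇒ lppllpplSpppppp   [X → S p]
lppllpplSpppppp ⇒ lppllpplpppppppp   [S → p p]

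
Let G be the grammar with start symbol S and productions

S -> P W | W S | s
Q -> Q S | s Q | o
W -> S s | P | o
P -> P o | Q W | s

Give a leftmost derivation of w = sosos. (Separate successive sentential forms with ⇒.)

S ⇒ PW ⇒ PoW ⇒ soW ⇒ soSs ⇒ soPWs ⇒ sosWs ⇒ sosos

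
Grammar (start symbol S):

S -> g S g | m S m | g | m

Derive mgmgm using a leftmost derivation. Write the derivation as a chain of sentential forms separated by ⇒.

S ⇒ mSm ⇒ mgSgm ⇒ mgmgm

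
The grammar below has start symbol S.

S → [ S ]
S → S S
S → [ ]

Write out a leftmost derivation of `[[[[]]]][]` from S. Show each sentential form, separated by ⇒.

S ⇒ SS   [S → S S]
SS ⇒ [S]S   [S → [ S ]]
[S]S ⇒ [[S]]S   [S → [ S ]]
[[S]]S ⇒ [[[S]]]S   [S → [ S ]]
[[[S]]]S ⇒ [[[[]]]]S   [S → [ ]]
[[[[]]]]S ⇒ [[[[]]]][]   [S → [ ]]

S ⇒ SS ⇒ [S]S ⇒ [[S]]S ⇒ [[[S]]]S ⇒ [[[[]]]]S ⇒ [[[[]]]][]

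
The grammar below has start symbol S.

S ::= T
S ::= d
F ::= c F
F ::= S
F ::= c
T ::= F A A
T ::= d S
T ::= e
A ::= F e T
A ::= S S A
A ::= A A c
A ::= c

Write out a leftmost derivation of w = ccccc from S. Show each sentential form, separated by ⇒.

S ⇒ T ⇒ FAA ⇒ SAA ⇒ TAA ⇒ FAAAA ⇒ cAAAA ⇒ ccAAA ⇒ cccAA ⇒ ccccA ⇒ ccccc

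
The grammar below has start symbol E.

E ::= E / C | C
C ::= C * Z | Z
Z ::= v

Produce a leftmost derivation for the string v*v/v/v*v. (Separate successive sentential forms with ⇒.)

E ⇒ E/C   [E ::= E / C]
E/C ⇒ E/C/C   [E ::= E / C]
E/C/C ⇒ C/C/C   [E ::= C]
C/C/C ⇒ C*Z/C/C   [C ::= C * Z]
C*Z/C/C ⇒ Z*Z/C/C   [C ::= Z]
Z*Z/C/C ⇒ v*Z/C/C   [Z ::= v]
v*Z/C/C ⇒ v*v/C/C   [Z ::= v]
v*v/C/C ⇒ v*v/Z/C   [C ::= Z]
v*v/Z/C ⇒ v*v/v/C   [Z ::= v]
v*v/v/C ⇒ v*v/v/C*Z   [C ::= C * Z]
v*v/v/C*Z ⇒ v*v/v/Z*Z   [C ::= Z]
v*v/v/Z*Z ⇒ v*v/v/v*Z   [Z ::= v]
v*v/v/v*Z ⇒ v*v/v/v*v   [Z ::= v]

E ⇒ E/C ⇒ E/C/C ⇒ C/C/C ⇒ C*Z/C/C ⇒ Z*Z/C/C ⇒ v*Z/C/C ⇒ v*v/C/C ⇒ v*v/Z/C ⇒ v*v/v/C ⇒ v*v/v/C*Z ⇒ v*v/v/Z*Z ⇒ v*v/v/v*Z ⇒ v*v/v/v*v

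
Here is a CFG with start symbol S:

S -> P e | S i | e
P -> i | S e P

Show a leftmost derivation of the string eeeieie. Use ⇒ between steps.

S ⇒ Pe ⇒ SePe ⇒ eePe ⇒ eeSePe ⇒ eeSiePe ⇒ eeeiePe ⇒ eeeieie

S ⇒ Pe   [S -> P e]
Pe ⇒ SePe   [P -> S e P]
SePe ⇒ eePe   [S -> e]
eePe ⇒ eeSePe   [P -> S e P]
eeSePe ⇒ eeSiePe   [S -> S i]
eeSiePe ⇒ eeeiePe   [S -> e]
eeeiePe ⇒ eeeieie   [P -> i]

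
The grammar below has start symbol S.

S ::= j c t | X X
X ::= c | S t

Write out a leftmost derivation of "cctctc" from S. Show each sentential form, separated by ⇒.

S ⇒ XX ⇒ StX ⇒ XXtX ⇒ StXtX ⇒ XXtXtX ⇒ cXtXtX ⇒ cctXtX ⇒ cctctX ⇒ cctctc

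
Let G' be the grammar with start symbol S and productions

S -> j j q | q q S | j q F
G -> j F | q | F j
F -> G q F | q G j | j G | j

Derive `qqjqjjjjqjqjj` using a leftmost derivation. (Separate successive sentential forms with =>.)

S => qqS => qqjqF => qqjqjG => qqjqjjF => qqjqjjjG => qqjqjjjFj => qqjqjjjGqFj => qqjqjjjFjqFj => qqjqjjjjGjqFj => qqjqjjjjqjqFj => qqjqjjjjqjqjj

S => qqS   [S -> q q S]
qqS => qqjqF   [S -> j q F]
qqjqF => qqjqjG   [F -> j G]
qqjqjG => qqjqjjF   [G -> j F]
qqjqjjF => qqjqjjjG   [F -> j G]
qqjqjjjG => qqjqjjjFj   [G -> F j]
qqjqjjjFj => qqjqjjjGqFj   [F -> G q F]
qqjqjjjGqFj => qqjqjjjFjqFj   [G -> F j]
qqjqjjjFjqFj => qqjqjjjjGjqFj   [F -> j G]
qqjqjjjjGjqFj => qqjqjjjjqjqFj   [G -> q]
qqjqjjjjqjqFj => qqjqjjjjqjqjj   [F -> j]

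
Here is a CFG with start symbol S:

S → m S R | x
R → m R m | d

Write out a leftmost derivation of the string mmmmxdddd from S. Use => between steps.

S=>mSR=>mmSRR=>mmmSRRR=>mmmmSRRRR=>mmmmxRRRR=>mmmmxdRRR=>mmmmxddRR=>mmmmxdddR=>mmmmxdddd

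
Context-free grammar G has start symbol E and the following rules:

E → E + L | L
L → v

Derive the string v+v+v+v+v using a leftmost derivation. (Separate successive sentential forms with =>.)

E => E+L   [E → E + L]
E+L => E+L+L   [E → E + L]
E+L+L => E+L+L+L   [E → E + L]
E+L+L+L => E+L+L+L+L   [E → E + L]
E+L+L+L+L => L+L+L+L+L   [E → L]
L+L+L+L+L => v+L+L+L+L   [L → v]
v+L+L+L+L => v+v+L+L+L   [L → v]
v+v+L+L+L => v+v+v+L+L   [L → v]
v+v+v+L+L => v+v+v+v+L   [L → v]
v+v+v+v+L => v+v+v+v+v   [L → v]

E => E+L => E+L+L => E+L+L+L => E+L+L+L+L => L+L+L+L+L => v+L+L+L+L => v+v+L+L+L => v+v+v+L+L => v+v+v+v+L => v+v+v+v+v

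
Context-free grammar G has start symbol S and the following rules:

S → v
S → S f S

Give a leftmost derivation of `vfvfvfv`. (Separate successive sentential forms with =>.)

S => SfS => vfS => vfSfS => vfvfS => vfvfSfS => vfvfvfS => vfvfvfv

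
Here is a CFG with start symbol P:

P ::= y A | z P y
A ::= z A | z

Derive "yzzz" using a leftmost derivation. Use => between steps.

P => yA => yzA => yzzA => yzzz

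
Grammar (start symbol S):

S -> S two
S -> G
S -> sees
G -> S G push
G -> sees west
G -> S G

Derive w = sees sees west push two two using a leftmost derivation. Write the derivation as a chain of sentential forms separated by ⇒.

S ⇒ S two ⇒ S two two ⇒ G two two ⇒ S G push two two ⇒ sees G push two two ⇒ sees sees west push two two

S ⇒ S two   [S -> S two]
S two ⇒ S two two   [S -> S two]
S two two ⇒ G two two   [S -> G]
G two two ⇒ S G push two two   [G -> S G push]
S G push two two ⇒ sees G push two two   [S -> sees]
sees G push two two ⇒ sees sees west push two two   [G -> sees west]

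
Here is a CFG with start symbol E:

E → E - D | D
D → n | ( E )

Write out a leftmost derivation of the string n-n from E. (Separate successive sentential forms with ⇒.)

E ⇒ E-D ⇒ D-D ⇒ n-D ⇒ n-n

E ⇒ E-D   [E → E - D]
E-D ⇒ D-D   [E → D]
D-D ⇒ n-D   [D → n]
n-D ⇒ n-n   [D → n]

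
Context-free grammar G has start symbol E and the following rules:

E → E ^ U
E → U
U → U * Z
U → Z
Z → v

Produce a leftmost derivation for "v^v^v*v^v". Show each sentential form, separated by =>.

E => E^U => E^U^U => E^U^U^U => U^U^U^U => Z^U^U^U => v^U^U^U => v^Z^U^U => v^v^U^U => v^v^U*Z^U => v^v^Z*Z^U => v^v^v*Z^U => v^v^v*v^U => v^v^v*v^Z => v^v^v*v^v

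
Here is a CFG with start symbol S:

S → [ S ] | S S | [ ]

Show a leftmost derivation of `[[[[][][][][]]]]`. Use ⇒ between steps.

S ⇒ [S] ⇒ [[S]] ⇒ [[[S]]] ⇒ [[[SS]]] ⇒ [[[SSS]]] ⇒ [[[SSSS]]] ⇒ [[[SSSSS]]] ⇒ [[[[]SSSS]]] ⇒ [[[[][]SSS]]] ⇒ [[[[][][]SS]]] ⇒ [[[[][][][]S]]] ⇒ [[[[][][][][]]]]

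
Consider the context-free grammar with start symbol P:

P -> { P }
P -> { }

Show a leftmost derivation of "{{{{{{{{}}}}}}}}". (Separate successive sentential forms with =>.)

P => {P} => {{P}} => {{{P}}} => {{{{P}}}} => {{{{{P}}}}} => {{{{{{P}}}}}} => {{{{{{{P}}}}}}} => {{{{{{{{}}}}}}}}

P => {P}   [P -> { P }]
{P} => {{P}}   [P -> { P }]
{{P}} => {{{P}}}   [P -> { P }]
{{{P}}} => {{{{P}}}}   [P -> { P }]
{{{{P}}}} => {{{{{P}}}}}   [P -> { P }]
{{{{{P}}}}} => {{{{{{P}}}}}}   [P -> { P }]
{{{{{{P}}}}}} => {{{{{{{P}}}}}}}   [P -> { P }]
{{{{{{{P}}}}}}} => {{{{{{{{}}}}}}}}   [P -> { }]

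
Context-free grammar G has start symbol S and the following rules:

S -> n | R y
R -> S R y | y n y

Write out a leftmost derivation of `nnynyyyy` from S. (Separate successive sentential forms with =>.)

S => Ry => SRyy => nRyy => nSRyyy => nnRyyy => nnynyyyy

S => Ry   [S -> R y]
Ry => SRyy   [R -> S R y]
SRyy => nRyy   [S -> n]
nRyy => nSRyyy   [R -> S R y]
nSRyyy => nnRyyy   [S -> n]
nnRyyy => nnynyyyy   [R -> y n y]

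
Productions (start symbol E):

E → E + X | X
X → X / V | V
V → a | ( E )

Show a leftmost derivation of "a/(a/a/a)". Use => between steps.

E => X => X/V => V/V => a/V => a/(E) => a/(X) => a/(X/V) => a/(X/V/V) => a/(V/V/V) => a/(a/V/V) => a/(a/a/V) => a/(a/a/a)

E => X   [E → X]
X => X/V   [X → X / V]
X/V => V/V   [X → V]
V/V => a/V   [V → a]
a/V => a/(E)   [V → ( E )]
a/(E) => a/(X)   [E → X]
a/(X) => a/(X/V)   [X → X / V]
a/(X/V) => a/(X/V/V)   [X → X / V]
a/(X/V/V) => a/(V/V/V)   [X → V]
a/(V/V/V) => a/(a/V/V)   [V → a]
a/(a/V/V) => a/(a/a/V)   [V → a]
a/(a/a/V) => a/(a/a/a)   [V → a]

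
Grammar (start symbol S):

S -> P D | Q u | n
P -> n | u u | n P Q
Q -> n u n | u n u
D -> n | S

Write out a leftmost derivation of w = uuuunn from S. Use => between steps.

S => PD   [S -> P D]
PD => uuD   [P -> u u]
uuD => uuS   [D -> S]
uuS => uuPD   [S -> P D]
uuPD => uuuuD   [P -> u u]
uuuuD => uuuuS   [D -> S]
uuuuS => uuuuPD   [S -> P D]
uuuuPD => uuuunD   [P -> n]
uuuunD => uuuunn   [D -> n]

S=>PD=>uuD=>uuS=>uuPD=>uuuuD=>uuuuS=>uuuuPD=>uuuunD=>uuuunn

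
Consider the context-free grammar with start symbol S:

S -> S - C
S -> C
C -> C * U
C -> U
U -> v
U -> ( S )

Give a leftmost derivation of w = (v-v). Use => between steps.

S=>C=>U=>(S)=>(S-C)=>(C-C)=>(U-C)=>(v-C)=>(v-U)=>(v-v)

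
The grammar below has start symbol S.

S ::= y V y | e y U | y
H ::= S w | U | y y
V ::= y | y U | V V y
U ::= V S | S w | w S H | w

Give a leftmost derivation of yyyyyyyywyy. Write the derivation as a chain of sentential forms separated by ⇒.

S ⇒ yVy ⇒ yVVyy ⇒ yVVyVyy ⇒ yyVyVyy ⇒ yyyyVyy ⇒ yyyyyUyy ⇒ yyyyySwyy ⇒ yyyyyyVywyy ⇒ yyyyyyyywyy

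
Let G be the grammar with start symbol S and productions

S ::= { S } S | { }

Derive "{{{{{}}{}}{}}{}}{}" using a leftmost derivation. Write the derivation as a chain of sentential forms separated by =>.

S => {S}S => {{S}S}S => {{{S}S}S}S => {{{{S}S}S}S}S => {{{{{}}S}S}S}S => {{{{{}}{}}S}S}S => {{{{{}}{}}{}}S}S => {{{{{}}{}}{}}{}}S => {{{{{}}{}}{}}{}}{}

S => {S}S   [S ::= { S } S]
{S}S => {{S}S}S   [S ::= { S } S]
{{S}S}S => {{{S}S}S}S   [S ::= { S } S]
{{{S}S}S}S => {{{{S}S}S}S}S   [S ::= { S } S]
{{{{S}S}S}S}S => {{{{{}}S}S}S}S   [S ::= { }]
{{{{{}}S}S}S}S => {{{{{}}{}}S}S}S   [S ::= { }]
{{{{{}}{}}S}S}S => {{{{{}}{}}{}}S}S   [S ::= { }]
{{{{{}}{}}{}}S}S => {{{{{}}{}}{}}{}}S   [S ::= { }]
{{{{{}}{}}{}}{}}S => {{{{{}}{}}{}}{}}{}   [S ::= { }]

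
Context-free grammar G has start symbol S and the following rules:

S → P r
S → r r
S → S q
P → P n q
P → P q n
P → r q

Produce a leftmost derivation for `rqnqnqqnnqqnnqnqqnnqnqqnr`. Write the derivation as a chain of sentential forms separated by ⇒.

S⇒Pr⇒Pqnr⇒Pnqqnr⇒Pnqnqqnr⇒Pqnnqnqqnr⇒Pnqqnnqnqqnr⇒Pnqnqqnnqnqqnr⇒Pqnnqnqqnnqnqqnr⇒Pnqqnnqnqqnnqnqqnr⇒Pqnnqqnnqnqqnnqnqqnr⇒Pnqqnnqqnnqnqqnnqnqqnr⇒Pnqnqqnnqqnnqnqqnnqnqqnr⇒rqnqnqqnnqqnnqnqqnnqnqqnr

S ⇒ Pr   [S → P r]
Pr ⇒ Pqnr   [P → P q n]
Pqnr ⇒ Pnqqnr   [P → P n q]
Pnqqnr ⇒ Pnqnqqnr   [P → P n q]
Pnqnqqnr ⇒ Pqnnqnqqnr   [P → P q n]
Pqnnqnqqnr ⇒ Pnqqnnqnqqnr   [P → P n q]
Pnqqnnqnqqnr ⇒ Pnqnqqnnqnqqnr   [P → P n q]
Pnqnqqnnqnqqnr ⇒ Pqnnqnqqnnqnqqnr   [P → P q n]
Pqnnqnqqnnqnqqnr ⇒ Pnqqnnqnqqnnqnqqnr   [P → P n q]
Pnqqnnqnqqnnqnqqnr ⇒ Pqnnqqnnqnqqnnqnqqnr   [P → P q n]
Pqnnqqnnqnqqnnqnqqnr ⇒ Pnqqnnqqnnqnqqnnqnqqnr   [P → P n q]
Pnqqnnqqnnqnqqnnqnqqnr ⇒ Pnqnqqnnqqnnqnqqnnqnqqnr   [P → P n q]
Pnqnqqnnqqnnqnqqnnqnqqnr ⇒ rqnqnqqnnqqnnqnqqnnqnqqnr   [P → r q]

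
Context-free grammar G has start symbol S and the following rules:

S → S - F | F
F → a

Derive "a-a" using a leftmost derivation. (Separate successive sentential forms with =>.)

S=>S-F=>F-F=>a-F=>a-a

S => S-F   [S → S - F]
S-F => F-F   [S → F]
F-F => a-F   [F → a]
a-F => a-a   [F → a]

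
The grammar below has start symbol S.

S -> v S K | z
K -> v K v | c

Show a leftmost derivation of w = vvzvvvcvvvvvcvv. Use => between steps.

S=>vSK=>vvSKK=>vvzKK=>vvzvKvK=>vvzvvKvvK=>vvzvvvKvvvK=>vvzvvvcvvvK=>vvzvvvcvvvvKv=>vvzvvvcvvvvvKvv=>vvzvvvcvvvvvcvv

S => vSK   [S -> v S K]
vSK => vvSKK   [S -> v S K]
vvSKK => vvzKK   [S -> z]
vvzKK => vvzvKvK   [K -> v K v]
vvzvKvK => vvzvvKvvK   [K -> v K v]
vvzvvKvvK => vvzvvvKvvvK   [K -> v K v]
vvzvvvKvvvK => vvzvvvcvvvK   [K -> c]
vvzvvvcvvvK => vvzvvvcvvvvKv   [K -> v K v]
vvzvvvcvvvvKv => vvzvvvcvvvvvKvv   [K -> v K v]
vvzvvvcvvvvvKvv => vvzvvvcvvvvvcvv   [K -> c]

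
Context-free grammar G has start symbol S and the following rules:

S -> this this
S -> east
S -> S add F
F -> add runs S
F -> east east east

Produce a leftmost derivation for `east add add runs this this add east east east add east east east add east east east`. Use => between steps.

S => S add F => S add F add F => east add F add F => east add add runs S add F => east add add runs S add F add F => east add add runs S add F add F add F => east add add runs this this add F add F add F => east add add runs this this add east east east add F add F => east add add runs this this add east east east add east east east add F => east add add runs this this add east east east add east east east add east east east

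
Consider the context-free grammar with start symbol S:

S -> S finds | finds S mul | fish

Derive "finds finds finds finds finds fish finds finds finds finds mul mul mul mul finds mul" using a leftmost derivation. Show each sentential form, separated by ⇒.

S ⇒ finds S mul ⇒ finds S finds mul ⇒ finds finds S mul finds mul ⇒ finds finds finds S mul mul finds mul ⇒ finds finds finds finds S mul mul mul finds mul ⇒ finds finds finds finds finds S mul mul mul mul finds mul ⇒ finds finds finds finds finds S finds mul mul mul mul finds mul ⇒ finds finds finds finds finds S finds finds mul mul mul mul finds mul ⇒ finds finds finds finds finds S finds finds finds mul mul mul mul finds mul ⇒ finds finds finds finds finds S finds finds finds finds mul mul mul mul finds mul ⇒ finds finds finds finds finds fish finds finds finds finds mul mul mul mul finds mul

S ⇒ finds S mul   [S -> finds S mul]
finds S mul ⇒ finds S finds mul   [S -> S finds]
finds S finds mul ⇒ finds finds S mul finds mul   [S -> finds S mul]
finds finds S mul finds mul ⇒ finds finds finds S mul mul finds mul   [S -> finds S mul]
finds finds finds S mul mul finds mul ⇒ finds finds finds finds S mul mul mul finds mul   [S -> finds S mul]
finds finds finds finds S mul mul mul finds mul ⇒ finds finds finds finds finds S mul mul mul mul finds mul   [S -> finds S mul]
finds finds finds finds finds S mul mul mul mul finds mul ⇒ finds finds finds finds finds S finds mul mul mul mul finds mul   [S -> S finds]
finds finds finds finds finds S finds mul mul mul mul finds mul ⇒ finds finds finds finds finds S finds finds mul mul mul mul finds mul   [S -> S finds]
finds finds finds finds finds S finds finds mul mul mul mul finds mul ⇒ finds finds finds finds finds S finds finds finds mul mul mul mul finds mul   [S -> S finds]
finds finds finds finds finds S finds finds finds mul mul mul mul finds mul ⇒ finds finds finds finds finds S finds finds finds finds mul mul mul mul finds mul   [S -> S finds]
finds finds finds finds finds S finds finds finds finds mul mul mul mul finds mul ⇒ finds finds finds finds finds fish finds finds finds finds mul mul mul mul finds mul   [S -> fish]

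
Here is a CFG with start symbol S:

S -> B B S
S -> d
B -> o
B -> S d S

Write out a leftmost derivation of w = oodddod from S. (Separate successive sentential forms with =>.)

S => BBS   [S -> B B S]
BBS => SdSBS   [B -> S d S]
SdSBS => BBSdSBS   [S -> B B S]
BBSdSBS => oBSdSBS   [B -> o]
oBSdSBS => ooSdSBS   [B -> o]
ooSdSBS => ooddSBS   [S -> d]
ooddSBS => oodddBS   [S -> d]
oodddBS => oodddoS   [B -> o]
oodddoS => oodddod   [S -> d]

S=>BBS=>SdSBS=>BBSdSBS=>oBSdSBS=>ooSdSBS=>ooddSBS=>oodddBS=>oodddoS=>oodddod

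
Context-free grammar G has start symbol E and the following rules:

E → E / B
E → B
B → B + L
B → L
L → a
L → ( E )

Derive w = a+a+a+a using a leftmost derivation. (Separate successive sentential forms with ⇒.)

E ⇒ B ⇒ B+L ⇒ B+L+L ⇒ B+L+L+L ⇒ L+L+L+L ⇒ a+L+L+L ⇒ a+a+L+L ⇒ a+a+a+L ⇒ a+a+a+a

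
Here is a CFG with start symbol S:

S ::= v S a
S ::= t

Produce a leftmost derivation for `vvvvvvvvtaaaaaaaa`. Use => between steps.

S => vSa   [S ::= v S a]
vSa => vvSaa   [S ::= v S a]
vvSaa => vvvSaaa   [S ::= v S a]
vvvSaaa => vvvvSaaaa   [S ::= v S a]
vvvvSaaaa => vvvvvSaaaaa   [S ::= v S a]
vvvvvSaaaaa => vvvvvvSaaaaaa   [S ::= v S a]
vvvvvvSaaaaaa => vvvvvvvSaaaaaaa   [S ::= v S a]
vvvvvvvSaaaaaaa => vvvvvvvvSaaaaaaaa   [S ::= v S a]
vvvvvvvvSaaaaaaaa => vvvvvvvvtaaaaaaaa   [S ::= t]

S => vSa => vvSaa => vvvSaaa => vvvvSaaaa => vvvvvSaaaaa => vvvvvvSaaaaaa => vvvvvvvSaaaaaaa => vvvvvvvvSaaaaaaaa => vvvvvvvvtaaaaaaaa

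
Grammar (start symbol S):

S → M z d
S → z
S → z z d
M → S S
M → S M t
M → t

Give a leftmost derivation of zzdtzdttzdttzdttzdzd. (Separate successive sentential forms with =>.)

S => Mzd => SSzd => zzdSzd => zzdMzdzd => zzdSMtzdzd => zzdMzdMtzdzd => zzdSMtzdMtzdzd => zzdMzdMtzdMtzdzd => zzdSMtzdMtzdMtzdzd => zzdMzdMtzdMtzdMtzdzd => zzdtzdMtzdMtzdMtzdzd => zzdtzdttzdMtzdMtzdzd => zzdtzdttzdttzdMtzdzd => zzdtzdttzdttzdttzdzd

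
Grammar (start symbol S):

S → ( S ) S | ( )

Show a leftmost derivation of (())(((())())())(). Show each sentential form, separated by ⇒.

S⇒(S)S⇒(())S⇒(())(S)S⇒(())((S)S)S⇒(())(((S)S)S)S⇒(())(((())S)S)S⇒(())(((())())S)S⇒(())(((())())())S⇒(())(((())())())()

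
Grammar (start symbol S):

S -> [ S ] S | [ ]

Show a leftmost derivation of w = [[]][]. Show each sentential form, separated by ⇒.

S ⇒ [S]S   [S -> [ S ] S]
[S]S ⇒ [[]]S   [S -> [ ]]
[[]]S ⇒ [[]][]   [S -> [ ]]

S ⇒ [S]S ⇒ [[]]S ⇒ [[]][]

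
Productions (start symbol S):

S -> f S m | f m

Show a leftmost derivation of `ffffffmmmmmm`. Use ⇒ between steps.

S ⇒ fSm ⇒ ffSmm ⇒ fffSmmm ⇒ ffffSmmmm ⇒ fffffSmmmmm ⇒ ffffffmmmmmm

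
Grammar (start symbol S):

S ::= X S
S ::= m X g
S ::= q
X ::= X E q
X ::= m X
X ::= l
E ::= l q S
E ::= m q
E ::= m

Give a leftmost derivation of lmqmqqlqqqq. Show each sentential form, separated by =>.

S => XS => XEqS => XEqEqS => XEqEqEqS => lEqEqEqS => lmqEqEqS => lmqmqqEqS => lmqmqqlqSqS => lmqmqqlqqqS => lmqmqqlqqqq

S => XS   [S ::= X S]
XS => XEqS   [X ::= X E q]
XEqS => XEqEqS   [X ::= X E q]
XEqEqS => XEqEqEqS   [X ::= X E q]
XEqEqEqS => lEqEqEqS   [X ::= l]
lEqEqEqS => lmqEqEqS   [E ::= m]
lmqEqEqS => lmqmqqEqS   [E ::= m q]
lmqmqqEqS => lmqmqqlqSqS   [E ::= l q S]
lmqmqqlqSqS => lmqmqqlqqqS   [S ::= q]
lmqmqqlqqqS => lmqmqqlqqqq   [S ::= q]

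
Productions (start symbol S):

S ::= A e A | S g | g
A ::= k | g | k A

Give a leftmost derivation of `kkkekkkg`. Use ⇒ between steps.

S⇒AeA⇒kAeA⇒kkAeA⇒kkkeA⇒kkkekA⇒kkkekkA⇒kkkekkkA⇒kkkekkkg

S ⇒ AeA   [S ::= A e A]
AeA ⇒ kAeA   [A ::= k A]
kAeA ⇒ kkAeA   [A ::= k A]
kkAeA ⇒ kkkeA   [A ::= k]
kkkeA ⇒ kkkekA   [A ::= k A]
kkkekA ⇒ kkkekkA   [A ::= k A]
kkkekkA ⇒ kkkekkkA   [A ::= k A]
kkkekkkA ⇒ kkkekkkg   [A ::= g]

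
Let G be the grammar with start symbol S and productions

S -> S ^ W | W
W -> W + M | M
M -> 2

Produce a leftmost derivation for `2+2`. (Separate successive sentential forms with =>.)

S => W   [S -> W]
W => W+M   [W -> W + M]
W+M => M+M   [W -> M]
M+M => 2+M   [M -> 2]
2+M => 2+2   [M -> 2]

S=>W=>W+M=>M+M=>2+M=>2+2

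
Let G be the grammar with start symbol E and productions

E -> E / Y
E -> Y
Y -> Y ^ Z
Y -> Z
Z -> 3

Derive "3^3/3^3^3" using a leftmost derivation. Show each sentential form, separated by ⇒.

E ⇒ E/Y   [E -> E / Y]
E/Y ⇒ Y/Y   [E -> Y]
Y/Y ⇒ Y^Z/Y   [Y -> Y ^ Z]
Y^Z/Y ⇒ Z^Z/Y   [Y -> Z]
Z^Z/Y ⇒ 3^Z/Y   [Z -> 3]
3^Z/Y ⇒ 3^3/Y   [Z -> 3]
3^3/Y ⇒ 3^3/Y^Z   [Y -> Y ^ Z]
3^3/Y^Z ⇒ 3^3/Y^Z^Z   [Y -> Y ^ Z]
3^3/Y^Z^Z ⇒ 3^3/Z^Z^Z   [Y -> Z]
3^3/Z^Z^Z ⇒ 3^3/3^Z^Z   [Z -> 3]
3^3/3^Z^Z ⇒ 3^3/3^3^Z   [Z -> 3]
3^3/3^3^Z ⇒ 3^3/3^3^3   [Z -> 3]

E ⇒ E/Y ⇒ Y/Y ⇒ Y^Z/Y ⇒ Z^Z/Y ⇒ 3^Z/Y ⇒ 3^3/Y ⇒ 3^3/Y^Z ⇒ 3^3/Y^Z^Z ⇒ 3^3/Z^Z^Z ⇒ 3^3/3^Z^Z ⇒ 3^3/3^3^Z ⇒ 3^3/3^3^3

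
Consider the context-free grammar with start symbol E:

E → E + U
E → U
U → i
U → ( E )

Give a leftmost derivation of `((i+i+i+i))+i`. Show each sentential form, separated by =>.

E => E+U   [E → E + U]
E+U => U+U   [E → U]
U+U => (E)+U   [U → ( E )]
(E)+U => (U)+U   [E → U]
(U)+U => ((E))+U   [U → ( E )]
((E))+U => ((E+U))+U   [E → E + U]
((E+U))+U => ((E+U+U))+U   [E → E + U]
((E+U+U))+U => ((E+U+U+U))+U   [E → E + U]
((E+U+U+U))+U => ((U+U+U+U))+U   [E → U]
((U+U+U+U))+U => ((i+U+U+U))+U   [U → i]
((i+U+U+U))+U => ((i+i+U+U))+U   [U → i]
((i+i+U+U))+U => ((i+i+i+U))+U   [U → i]
((i+i+i+U))+U => ((i+i+i+i))+U   [U → i]
((i+i+i+i))+U => ((i+i+i+i))+i   [U → i]

E => E+U => U+U => (E)+U => (U)+U => ((E))+U => ((E+U))+U => ((E+U+U))+U => ((E+U+U+U))+U => ((U+U+U+U))+U => ((i+U+U+U))+U => ((i+i+U+U))+U => ((i+i+i+U))+U => ((i+i+i+i))+U => ((i+i+i+i))+i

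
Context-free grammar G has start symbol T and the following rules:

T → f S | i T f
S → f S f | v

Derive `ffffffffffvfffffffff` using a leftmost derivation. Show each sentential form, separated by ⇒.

T⇒fS⇒ffSf⇒fffSff⇒ffffSfff⇒fffffSffff⇒ffffffSfffff⇒fffffffSffffff⇒ffffffffSfffffff⇒fffffffffSffffffff⇒ffffffffffSfffffffff⇒ffffffffffvfffffffff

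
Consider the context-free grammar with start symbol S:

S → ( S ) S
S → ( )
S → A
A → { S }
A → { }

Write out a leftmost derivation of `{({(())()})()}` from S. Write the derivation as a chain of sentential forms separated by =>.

S => A => {S} => {(S)S} => {(A)S} => {({S})S} => {({(S)S})S} => {({(())S})S} => {({(())()})S} => {({(())()})()}

S => A   [S → A]
A => {S}   [A → { S }]
{S} => {(S)S}   [S → ( S ) S]
{(S)S} => {(A)S}   [S → A]
{(A)S} => {({S})S}   [A → { S }]
{({S})S} => {({(S)S})S}   [S → ( S ) S]
{({(S)S})S} => {({(())S})S}   [S → ( )]
{({(())S})S} => {({(())()})S}   [S → ( )]
{({(())()})S} => {({(())()})()}   [S → ( )]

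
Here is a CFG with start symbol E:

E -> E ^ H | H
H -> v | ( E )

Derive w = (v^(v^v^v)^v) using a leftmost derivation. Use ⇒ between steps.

E⇒H⇒(E)⇒(E^H)⇒(E^H^H)⇒(H^H^H)⇒(v^H^H)⇒(v^(E)^H)⇒(v^(E^H)^H)⇒(v^(E^H^H)^H)⇒(v^(H^H^H)^H)⇒(v^(v^H^H)^H)⇒(v^(v^v^H)^H)⇒(v^(v^v^v)^H)⇒(v^(v^v^v)^v)

E ⇒ H   [E -> H]
H ⇒ (E)   [H -> ( E )]
(E) ⇒ (E^H)   [E -> E ^ H]
(E^H) ⇒ (E^H^H)   [E -> E ^ H]
(E^H^H) ⇒ (H^H^H)   [E -> H]
(H^H^H) ⇒ (v^H^H)   [H -> v]
(v^H^H) ⇒ (v^(E)^H)   [H -> ( E )]
(v^(E)^H) ⇒ (v^(E^H)^H)   [E -> E ^ H]
(v^(E^H)^H) ⇒ (v^(E^H^H)^H)   [E -> E ^ H]
(v^(E^H^H)^H) ⇒ (v^(H^H^H)^H)   [E -> H]
(v^(H^H^H)^H) ⇒ (v^(v^H^H)^H)   [H -> v]
(v^(v^H^H)^H) ⇒ (v^(v^v^H)^H)   [H -> v]
(v^(v^v^H)^H) ⇒ (v^(v^v^v)^H)   [H -> v]
(v^(v^v^v)^H) ⇒ (v^(v^v^v)^v)   [H -> v]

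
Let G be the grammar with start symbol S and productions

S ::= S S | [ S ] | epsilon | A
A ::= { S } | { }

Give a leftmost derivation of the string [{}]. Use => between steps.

S=>[S]=>[A]=>[{}]

S => [S]   [S ::= [ S ]]
[S] => [A]   [S ::= A]
[A] => [{}]   [A ::= { }]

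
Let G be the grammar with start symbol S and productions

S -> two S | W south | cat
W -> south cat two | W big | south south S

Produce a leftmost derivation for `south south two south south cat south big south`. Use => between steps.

S => W south   [S -> W south]
W south => W big south   [W -> W big]
W big south => south south S big south   [W -> south south S]
south south S big south => south south two S big south   [S -> two S]
south south two S big south => south south two W south big south   [S -> W south]
south south two W south big south => south south two south south S south big south   [W -> south south S]
south south two south south S south big south => south south two south south cat south big south   [S -> cat]

S => W south => W big south => south south S big south => south south two S big south => south south two W south big south => south south two south south S south big south => south south two south south cat south big south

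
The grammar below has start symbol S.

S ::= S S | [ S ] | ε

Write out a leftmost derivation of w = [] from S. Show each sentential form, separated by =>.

S => SS => SSS => [S]SS => []SS => []S => []

S => SS   [S ::= S S]
SS => SSS   [S ::= S S]
SSS => [S]SS   [S ::= [ S ]]
[S]SS => []SS   [S ::= ε]
[]SS => []S   [S ::= ε]
[]S => []   [S ::= ε]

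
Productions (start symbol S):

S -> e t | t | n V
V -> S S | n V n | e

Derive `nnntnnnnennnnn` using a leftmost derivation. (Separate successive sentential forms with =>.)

S => nV => nnVn => nnnVnn => nnnSSnn => nnntSnn => nnntnVnn => nnntnnVnnn => nnntnnnVnnnn => nnntnnnnVnnnnn => nnntnnnnennnnn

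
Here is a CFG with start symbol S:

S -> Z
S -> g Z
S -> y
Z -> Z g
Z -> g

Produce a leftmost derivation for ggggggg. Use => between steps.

S => Z   [S -> Z]
Z => Zg   [Z -> Z g]
Zg => Zgg   [Z -> Z g]
Zgg => Zggg   [Z -> Z g]
Zggg => Zgggg   [Z -> Z g]
Zgggg => Zggggg   [Z -> Z g]
Zggggg => Zgggggg   [Z -> Z g]
Zgggggg => ggggggg   [Z -> g]

S => Z => Zg => Zgg => Zggg => Zgggg => Zggggg => Zgggggg => ggggggg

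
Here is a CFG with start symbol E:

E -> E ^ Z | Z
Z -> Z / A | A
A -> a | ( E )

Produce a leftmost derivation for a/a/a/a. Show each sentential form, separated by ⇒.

E ⇒ Z   [E -> Z]
Z ⇒ Z/A   [Z -> Z / A]
Z/A ⇒ Z/A/A   [Z -> Z / A]
Z/A/A ⇒ Z/A/A/A   [Z -> Z / A]
Z/A/A/A ⇒ A/A/A/A   [Z -> A]
A/A/A/A ⇒ a/A/A/A   [A -> a]
a/A/A/A ⇒ a/a/A/A   [A -> a]
a/a/A/A ⇒ a/a/a/A   [A -> a]
a/a/a/A ⇒ a/a/a/a   [A -> a]

E ⇒ Z ⇒ Z/A ⇒ Z/A/A ⇒ Z/A/A/A ⇒ A/A/A/A ⇒ a/A/A/A ⇒ a/a/A/A ⇒ a/a/a/A ⇒ a/a/a/a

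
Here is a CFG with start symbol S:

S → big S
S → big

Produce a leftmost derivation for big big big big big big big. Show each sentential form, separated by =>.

S => big S => big big S => big big big S => big big big big S => big big big big big S => big big big big big big S => big big big big big big big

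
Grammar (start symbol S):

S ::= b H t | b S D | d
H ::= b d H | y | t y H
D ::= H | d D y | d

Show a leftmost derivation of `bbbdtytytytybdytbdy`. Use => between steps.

S => bSD => bbHtD => bbbdHtD => bbbdtyHtD => bbbdtytyHtD => bbbdtytytyHtD => bbbdtytytytyHtD => bbbdtytytytybdHtD => bbbdtytytytybdytD => bbbdtytytytybdytH => bbbdtytytytybdytbdH => bbbdtytytytybdytbdy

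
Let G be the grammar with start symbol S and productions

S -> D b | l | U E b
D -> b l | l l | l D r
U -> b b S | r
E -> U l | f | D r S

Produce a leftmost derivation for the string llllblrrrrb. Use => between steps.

S => Db => lDrb => llDrrb => lllDrrrb => llllDrrrrb => llllblrrrrb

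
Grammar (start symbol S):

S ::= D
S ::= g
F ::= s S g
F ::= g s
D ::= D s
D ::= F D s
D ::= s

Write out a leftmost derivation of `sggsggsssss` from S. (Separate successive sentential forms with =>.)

S=>D=>FDs=>sSgDs=>sggDs=>sggDss=>sggDsss=>sggFDssss=>sggsSgDssss=>sggsggDssss=>sggsggsssss

S => D   [S ::= D]
D => FDs   [D ::= F D s]
FDs => sSgDs   [F ::= s S g]
sSgDs => sggDs   [S ::= g]
sggDs => sggDss   [D ::= D s]
sggDss => sggDsss   [D ::= D s]
sggDsss => sggFDssss   [D ::= F D s]
sggFDssss => sggsSgDssss   [F ::= s S g]
sggsSgDssss => sggsggDssss   [S ::= g]
sggsggDssss => sggsggsssss   [D ::= s]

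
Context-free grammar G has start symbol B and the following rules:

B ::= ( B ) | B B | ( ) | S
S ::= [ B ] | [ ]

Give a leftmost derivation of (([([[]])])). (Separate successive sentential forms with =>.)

B => (B)   [B ::= ( B )]
(B) => ((B))   [B ::= ( B )]
((B)) => ((S))   [B ::= S]
((S)) => (([B]))   [S ::= [ B ]]
(([B])) => (([(B)]))   [B ::= ( B )]
(([(B)])) => (([(S)]))   [B ::= S]
(([(S)])) => (([([B])]))   [S ::= [ B ]]
(([([B])])) => (([([S])]))   [B ::= S]
(([([S])])) => (([([[]])]))   [S ::= [ ]]

B => (B) => ((B)) => ((S)) => (([B])) => (([(B)])) => (([(S)])) => (([([B])])) => (([([S])])) => (([([[]])]))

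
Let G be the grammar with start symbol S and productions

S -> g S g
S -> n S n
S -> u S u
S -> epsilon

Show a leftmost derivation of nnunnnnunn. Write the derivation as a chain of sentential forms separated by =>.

S=>nSn=>nnSnn=>nnuSunn=>nnunSnunn=>nnunnSnnunn=>nnunnnnunn

S => nSn   [S -> n S n]
nSn => nnSnn   [S -> n S n]
nnSnn => nnuSunn   [S -> u S u]
nnuSunn => nnunSnunn   [S -> n S n]
nnunSnunn => nnunnSnnunn   [S -> n S n]
nnunnSnnunn => nnunnnnunn   [S -> epsilon]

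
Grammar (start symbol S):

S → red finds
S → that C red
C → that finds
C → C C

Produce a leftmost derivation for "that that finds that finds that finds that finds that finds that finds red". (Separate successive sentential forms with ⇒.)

S ⇒ that C red   [S → that C red]
that C red ⇒ that C C red   [C → C C]
that C C red ⇒ that C C C red   [C → C C]
that C C C red ⇒ that C C C C red   [C → C C]
that C C C C red ⇒ that C C C C C red   [C → C C]
that C C C C C red ⇒ that C C C C C C red   [C → C C]
that C C C C C C red ⇒ that that finds C C C C C red   [C → that finds]
that that finds C C C C C red ⇒ that that finds that finds C C C C red   [C → that finds]
that that finds that finds C C C C red ⇒ that that finds that finds that finds C C C red   [C → that finds]
that that finds that finds that finds C C C red ⇒ that that finds that finds that finds that finds C C red   [C → that finds]
that that finds that finds that finds that finds C C red ⇒ that that finds that finds that finds that finds that finds C red   [C → that finds]
that that finds that finds that finds that finds that finds C red ⇒ that that finds that finds that finds that finds that finds that finds red   [C → that finds]

S ⇒ that C red ⇒ that C C red ⇒ that C C C red ⇒ that C C C C red ⇒ that C C C C C red ⇒ that C C C C C C red ⇒ that that finds C C C C C red ⇒ that that finds that finds C C C C red ⇒ that that finds that finds that finds C C C red ⇒ that that finds that finds that finds that finds C C red ⇒ that that finds that finds that finds that finds that finds C red ⇒ that that finds that finds that finds that finds that finds that finds red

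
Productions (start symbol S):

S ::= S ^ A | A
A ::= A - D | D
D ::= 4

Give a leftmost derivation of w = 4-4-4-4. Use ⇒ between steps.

S ⇒ A   [S ::= A]
A ⇒ A-D   [A ::= A - D]
A-D ⇒ A-D-D   [A ::= A - D]
A-D-D ⇒ A-D-D-D   [A ::= A - D]
A-D-D-D ⇒ D-D-D-D   [A ::= D]
D-D-D-D ⇒ 4-D-D-D   [D ::= 4]
4-D-D-D ⇒ 4-4-D-D   [D ::= 4]
4-4-D-D ⇒ 4-4-4-D   [D ::= 4]
4-4-4-D ⇒ 4-4-4-4   [D ::= 4]

S ⇒ A ⇒ A-D ⇒ A-D-D ⇒ A-D-D-D ⇒ D-D-D-D ⇒ 4-D-D-D ⇒ 4-4-D-D ⇒ 4-4-4-D ⇒ 4-4-4-4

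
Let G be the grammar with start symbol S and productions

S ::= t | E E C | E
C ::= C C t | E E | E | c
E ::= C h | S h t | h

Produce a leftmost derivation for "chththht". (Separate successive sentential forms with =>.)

S => E   [S ::= E]
E => Sht   [E ::= S h t]
Sht => EECht   [S ::= E E C]
EECht => ChECht   [E ::= C h]
ChECht => chECht   [C ::= c]
chECht => chShtCht   [E ::= S h t]
chShtCht => chthtCht   [S ::= t]
chthtCht => chthtEht   [C ::= E]
chthtEht => chththht   [E ::= h]

S => E => Sht => EECht => ChECht => chECht => chShtCht => chthtCht => chthtEht => chththht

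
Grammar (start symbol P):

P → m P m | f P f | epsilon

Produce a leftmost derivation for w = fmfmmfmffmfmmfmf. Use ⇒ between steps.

P⇒fPf⇒fmPmf⇒fmfPfmf⇒fmfmPmfmf⇒fmfmmPmmfmf⇒fmfmmfPfmmfmf⇒fmfmmfmPmfmmfmf⇒fmfmmfmfPfmfmmfmf⇒fmfmmfmffmfmmfmf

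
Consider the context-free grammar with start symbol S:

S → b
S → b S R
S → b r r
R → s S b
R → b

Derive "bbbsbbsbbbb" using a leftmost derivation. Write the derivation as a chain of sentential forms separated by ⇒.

S ⇒ bSR ⇒ bbSRR ⇒ bbbRR ⇒ bbbsSbR ⇒ bbbsbSRbR ⇒ bbbsbbRbR ⇒ bbbsbbsSbbR ⇒ bbbsbbsbbbR ⇒ bbbsbbsbbbb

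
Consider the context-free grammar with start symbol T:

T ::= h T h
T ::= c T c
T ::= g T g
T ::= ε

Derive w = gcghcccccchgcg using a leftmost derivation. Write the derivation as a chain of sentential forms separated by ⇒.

T ⇒ gTg ⇒ gcTcg ⇒ gcgTgcg ⇒ gcghThgcg ⇒ gcghcTchgcg ⇒ gcghccTcchgcg ⇒ gcghcccTccchgcg ⇒ gcghcccccchgcg

T ⇒ gTg   [T ::= g T g]
gTg ⇒ gcTcg   [T ::= c T c]
gcTcg ⇒ gcgTgcg   [T ::= g T g]
gcgTgcg ⇒ gcghThgcg   [T ::= h T h]
gcghThgcg ⇒ gcghcTchgcg   [T ::= c T c]
gcghcTchgcg ⇒ gcghccTcchgcg   [T ::= c T c]
gcghccTcchgcg ⇒ gcghcccTccchgcg   [T ::= c T c]
gcghcccTccchgcg ⇒ gcghcccccchgcg   [T ::= ε]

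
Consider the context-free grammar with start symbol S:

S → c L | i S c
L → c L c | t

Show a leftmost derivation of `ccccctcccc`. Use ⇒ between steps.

S ⇒ cL ⇒ ccLc ⇒ cccLcc ⇒ ccccLccc ⇒ cccccLcccc ⇒ ccccctcccc

S ⇒ cL   [S → c L]
cL ⇒ ccLc   [L → c L c]
ccLc ⇒ cccLcc   [L → c L c]
cccLcc ⇒ ccccLccc   [L → c L c]
ccccLccc ⇒ cccccLcccc   [L → c L c]
cccccLcccc ⇒ ccccctcccc   [L → t]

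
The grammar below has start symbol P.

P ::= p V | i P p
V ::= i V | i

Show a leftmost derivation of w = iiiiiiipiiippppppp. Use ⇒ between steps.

P ⇒ iPp ⇒ iiPpp ⇒ iiiPppp ⇒ iiiiPpppp ⇒ iiiiiPppppp ⇒ iiiiiiPpppppp ⇒ iiiiiiiPppppppp ⇒ iiiiiiipVppppppp ⇒ iiiiiiipiVppppppp ⇒ iiiiiiipiiVppppppp ⇒ iiiiiiipiiippppppp

P ⇒ iPp   [P ::= i P p]
iPp ⇒ iiPpp   [P ::= i P p]
iiPpp ⇒ iiiPppp   [P ::= i P p]
iiiPppp ⇒ iiiiPpppp   [P ::= i P p]
iiiiPpppp ⇒ iiiiiPppppp   [P ::= i P p]
iiiiiPppppp ⇒ iiiiiiPpppppp   [P ::= i P p]
iiiiiiPpppppp ⇒ iiiiiiiPppppppp   [P ::= i P p]
iiiiiiiPppppppp ⇒ iiiiiiipVppppppp   [P ::= p V]
iiiiiiipVppppppp ⇒ iiiiiiipiVppppppp   [V ::= i V]
iiiiiiipiVppppppp ⇒ iiiiiiipiiVppppppp   [V ::= i V]
iiiiiiipiiVppppppp ⇒ iiiiiiipiiippppppp   [V ::= i]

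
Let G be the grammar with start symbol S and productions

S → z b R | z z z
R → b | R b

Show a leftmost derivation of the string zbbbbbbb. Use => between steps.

S => zbR => zbRb => zbRbb => zbRbbb => zbRbbbb => zbRbbbbb => zbbbbbbb

S => zbR   [S → z b R]
zbR => zbRb   [R → R b]
zbRb => zbRbb   [R → R b]
zbRbb => zbRbbb   [R → R b]
zbRbbb => zbRbbbb   [R → R b]
zbRbbbb => zbRbbbbb   [R → R b]
zbRbbbbb => zbbbbbbb   [R → b]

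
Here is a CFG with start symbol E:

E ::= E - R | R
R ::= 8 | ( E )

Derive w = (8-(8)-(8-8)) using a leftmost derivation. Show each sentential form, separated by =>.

E => R   [E ::= R]
R => (E)   [R ::= ( E )]
(E) => (E-R)   [E ::= E - R]
(E-R) => (E-R-R)   [E ::= E - R]
(E-R-R) => (R-R-R)   [E ::= R]
(R-R-R) => (8-R-R)   [R ::= 8]
(8-R-R) => (8-(E)-R)   [R ::= ( E )]
(8-(E)-R) => (8-(R)-R)   [E ::= R]
(8-(R)-R) => (8-(8)-R)   [R ::= 8]
(8-(8)-R) => (8-(8)-(E))   [R ::= ( E )]
(8-(8)-(E)) => (8-(8)-(E-R))   [E ::= E - R]
(8-(8)-(E-R)) => (8-(8)-(R-R))   [E ::= R]
(8-(8)-(R-R)) => (8-(8)-(8-R))   [R ::= 8]
(8-(8)-(8-R)) => (8-(8)-(8-8))   [R ::= 8]

E => R => (E) => (E-R) => (E-R-R) => (R-R-R) => (8-R-R) => (8-(E)-R) => (8-(R)-R) => (8-(8)-R) => (8-(8)-(E)) => (8-(8)-(E-R)) => (8-(8)-(R-R)) => (8-(8)-(8-R)) => (8-(8)-(8-8))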